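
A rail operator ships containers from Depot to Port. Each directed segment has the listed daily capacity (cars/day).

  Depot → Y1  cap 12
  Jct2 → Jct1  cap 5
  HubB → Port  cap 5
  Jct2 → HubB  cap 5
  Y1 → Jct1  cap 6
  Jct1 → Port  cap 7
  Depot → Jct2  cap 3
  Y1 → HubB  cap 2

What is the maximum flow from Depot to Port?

11

Augment Depot→Y1→HubB→Port: bottleneck 2, flow now 2.
Augment Depot→Y1→Jct1→Port: bottleneck 6, flow now 8.
Augment Depot→Jct2→HubB→Port: bottleneck 3, flow now 11.
No augmenting path remains; maximum flow = 11.
In the residual graph, reachable from Depot: {Depot, Y1}.
Min-cut edges: Depot→Jct2 (3), Y1→HubB (2), Y1→Jct1 (6); capacity 3 + 2 + 6 = 11.
This cut is saturated, so no flow can exceed 11.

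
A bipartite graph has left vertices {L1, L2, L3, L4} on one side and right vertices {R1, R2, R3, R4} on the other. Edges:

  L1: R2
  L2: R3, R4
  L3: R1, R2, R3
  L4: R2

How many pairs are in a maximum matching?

Unit-capacity flow: source→left, listed edges, right→sink; max matching = max flow.
Augmenting path L1→R2 (+1); matched 1.
Augmenting path L2→R3 (+1); matched 2.
Augmenting path L3→R1 (+1); matched 3.
No augmenting path remains; maximum matching = 3.
König certificate: {L2, L3, R2} is a vertex cover of size 3 (every listed pair touches it), so no matching can be larger.

3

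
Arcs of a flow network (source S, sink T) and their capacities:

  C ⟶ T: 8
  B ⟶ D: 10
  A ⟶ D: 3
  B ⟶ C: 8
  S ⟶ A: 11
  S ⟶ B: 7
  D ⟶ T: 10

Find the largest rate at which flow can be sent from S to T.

10

Augment S→A→D→T: bottleneck 3, flow now 3.
Augment S→B→C→T: bottleneck 7, flow now 10.
No augmenting path remains; maximum flow = 10.
In the residual graph, reachable from S: {S, A}.
Min-cut edges: S→B (7), A→D (3); capacity 7 + 3 = 10.
This cut is saturated, so no flow can exceed 10.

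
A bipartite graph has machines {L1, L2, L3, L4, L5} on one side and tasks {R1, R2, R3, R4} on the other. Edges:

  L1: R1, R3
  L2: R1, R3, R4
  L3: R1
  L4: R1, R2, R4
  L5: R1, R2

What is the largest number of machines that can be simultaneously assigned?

4

Unit-capacity flow: source→left, listed edges, right→sink; max matching = max flow.
Augmenting path L1→R1 (+1); matched 1.
Augmenting path L2→R3 (+1); matched 2.
Augmenting path L4→R2 (+1); matched 3.
Augmenting path L5→R2→L4→R4 (+1); matched 4.
No augmenting path remains; maximum matching = 4.
König certificate: {R1, R2, R3, R4} is a vertex cover of size 4 (every listed pair touches it), so no matching can be larger.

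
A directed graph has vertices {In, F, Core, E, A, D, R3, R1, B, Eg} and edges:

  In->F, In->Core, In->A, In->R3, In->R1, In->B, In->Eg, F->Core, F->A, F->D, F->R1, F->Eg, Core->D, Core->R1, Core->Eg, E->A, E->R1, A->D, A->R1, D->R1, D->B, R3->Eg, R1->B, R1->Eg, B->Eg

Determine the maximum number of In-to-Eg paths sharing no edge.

Assign every edge capacity 1; by Menger, the answer equals the max flow.
Path In→Eg (+1); total 1.
Path In→F→Eg (+1); total 2.
Path In→Core→Eg (+1); total 3.
Path In→R3→Eg (+1); total 4.
Path In→R1→Eg (+1); total 5.
Path In→B→Eg (+1); total 6.
No residual In→Eg path; max flow = 6.
Certifying cut of size 6: {B→Eg, In→Core, In→Eg, In→F, In→R3, R1→Eg}.

6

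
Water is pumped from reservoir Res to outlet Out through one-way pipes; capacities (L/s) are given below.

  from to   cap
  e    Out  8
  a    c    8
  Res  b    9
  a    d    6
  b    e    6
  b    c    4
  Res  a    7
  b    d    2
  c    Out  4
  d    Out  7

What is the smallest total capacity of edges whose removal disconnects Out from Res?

16

Augment Res→a→c→Out: bottleneck 4, flow now 4.
Augment Res→a→d→Out: bottleneck 3, flow now 7.
Augment Res→b→d→Out: bottleneck 2, flow now 9.
Augment Res→b→e→Out: bottleneck 6, flow now 15.
Augment Res→b→c→a→d→Out: bottleneck 1, flow now 16. (uses reverse residual edge)
No augmenting path remains; maximum flow = 16.
By max-flow min-cut, the minimum cut capacity equals the max flow.
In the residual graph, reachable from Res: {Res}.
Min-cut edges: Res→a (7), Res→b (9); capacity 7 + 9 = 16.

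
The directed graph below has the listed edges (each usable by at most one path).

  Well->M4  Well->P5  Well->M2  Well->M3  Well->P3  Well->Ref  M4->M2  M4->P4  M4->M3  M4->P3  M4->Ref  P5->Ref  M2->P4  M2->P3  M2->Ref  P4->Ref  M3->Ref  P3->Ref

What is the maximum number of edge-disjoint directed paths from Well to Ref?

Assign every edge capacity 1; by Menger, the answer equals the max flow.
Path Well→Ref (+1); total 1.
Path Well→M4→Ref (+1); total 2.
Path Well→P5→Ref (+1); total 3.
Path Well→M2→Ref (+1); total 4.
Path Well→M3→Ref (+1); total 5.
Path Well→P3→Ref (+1); total 6.
No residual Well→Ref path; max flow = 6.
Certifying cut of size 6: {Well→M2, Well→M3, Well→M4, Well→P3, Well→P5, Well→Ref}.

6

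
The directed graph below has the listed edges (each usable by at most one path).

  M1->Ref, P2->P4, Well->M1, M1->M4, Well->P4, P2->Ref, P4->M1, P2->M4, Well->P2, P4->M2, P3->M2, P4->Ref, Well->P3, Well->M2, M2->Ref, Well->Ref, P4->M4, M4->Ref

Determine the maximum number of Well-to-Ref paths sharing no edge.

Assign every edge capacity 1; by Menger, the answer equals the max flow.
Path Well→Ref (+1); total 1.
Path Well→P2→Ref (+1); total 2.
Path Well→M1→Ref (+1); total 3.
Path Well→P4→Ref (+1); total 4.
Path Well→M2→Ref (+1); total 5.
No residual Well→Ref path; max flow = 5.
Certifying cut of size 5: {M2→Ref, Well→M1, Well→P2, Well→P4, Well→Ref}.

5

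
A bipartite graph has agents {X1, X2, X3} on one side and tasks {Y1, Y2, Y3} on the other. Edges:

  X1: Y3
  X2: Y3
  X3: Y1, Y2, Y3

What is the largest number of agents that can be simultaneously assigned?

2

Unit-capacity flow: source→left, listed edges, right→sink; max matching = max flow.
Augmenting path X1→Y3 (+1); matched 1.
Augmenting path X3→Y1 (+1); matched 2.
No augmenting path remains; maximum matching = 2.
König certificate: {X3, Y3} is a vertex cover of size 2 (every listed pair touches it), so no matching can be larger.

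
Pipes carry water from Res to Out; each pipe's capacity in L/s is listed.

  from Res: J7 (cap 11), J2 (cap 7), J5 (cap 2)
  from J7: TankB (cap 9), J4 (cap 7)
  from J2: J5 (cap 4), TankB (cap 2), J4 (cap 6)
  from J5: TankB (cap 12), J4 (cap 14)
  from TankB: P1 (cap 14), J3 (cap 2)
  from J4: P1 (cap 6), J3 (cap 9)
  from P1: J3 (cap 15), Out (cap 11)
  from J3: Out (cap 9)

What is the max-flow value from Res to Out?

20

Augment Res→J7→TankB→P1→Out: bottleneck 9, flow now 9.
Augment Res→J7→J4→P1→Out: bottleneck 2, flow now 11.
Augment Res→J2→TankB→J3→Out: bottleneck 2, flow now 13.
Augment Res→J2→J4→J3→Out: bottleneck 5, flow now 18.
Augment Res→J5→J4→J3→Out: bottleneck 2, flow now 20.
No augmenting path remains; maximum flow = 20.
In the residual graph, reachable from Res: {Res}.
Min-cut edges: Res→J7 (11), Res→J2 (7), Res→J5 (2); capacity 11 + 7 + 2 = 20.
This cut is saturated, so no flow can exceed 20.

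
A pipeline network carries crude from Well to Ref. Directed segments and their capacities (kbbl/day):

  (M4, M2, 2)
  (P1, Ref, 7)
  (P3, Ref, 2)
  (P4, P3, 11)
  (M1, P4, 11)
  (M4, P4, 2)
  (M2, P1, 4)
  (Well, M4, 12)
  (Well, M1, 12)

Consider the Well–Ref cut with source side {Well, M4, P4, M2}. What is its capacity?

27

Edges leaving {Well, M4, P4, M2}: Well→M1 (12), P4→P3 (11), M2→P1 (4).
Cut capacity = 12 + 11 + 4 = 27.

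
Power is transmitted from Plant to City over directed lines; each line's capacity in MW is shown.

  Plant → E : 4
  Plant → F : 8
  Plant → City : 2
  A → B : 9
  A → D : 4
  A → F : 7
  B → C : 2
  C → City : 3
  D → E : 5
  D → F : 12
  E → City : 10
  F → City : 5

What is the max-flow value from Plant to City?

Augment Plant→City: bottleneck 2, flow now 2.
Augment Plant→E→City: bottleneck 4, flow now 6.
Augment Plant→F→City: bottleneck 5, flow now 11.
No augmenting path remains; maximum flow = 11.
In the residual graph, reachable from Plant: {Plant, F}.
Min-cut edges: Plant→E (4), Plant→City (2), F→City (5); capacity 4 + 2 + 5 = 11.
This cut is saturated, so no flow can exceed 11.

11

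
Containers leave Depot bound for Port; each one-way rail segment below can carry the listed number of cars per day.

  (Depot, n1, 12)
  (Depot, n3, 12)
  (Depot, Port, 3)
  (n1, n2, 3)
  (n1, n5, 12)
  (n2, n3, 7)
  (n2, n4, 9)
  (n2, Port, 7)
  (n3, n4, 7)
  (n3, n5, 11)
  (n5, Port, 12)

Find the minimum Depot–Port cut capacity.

18

Augment Depot→Port: bottleneck 3, flow now 3.
Augment Depot→n1→n2→Port: bottleneck 3, flow now 6.
Augment Depot→n1→n5→Port: bottleneck 9, flow now 15.
Augment Depot→n3→n5→Port: bottleneck 3, flow now 18.
No augmenting path remains; maximum flow = 18.
By max-flow min-cut, the minimum cut capacity equals the max flow.
In the residual graph, reachable from Depot: {Depot, n1, n3, n4, n5}.
Min-cut edges: Depot→Port (3), n1→n2 (3), n5→Port (12); capacity 3 + 3 + 12 = 18.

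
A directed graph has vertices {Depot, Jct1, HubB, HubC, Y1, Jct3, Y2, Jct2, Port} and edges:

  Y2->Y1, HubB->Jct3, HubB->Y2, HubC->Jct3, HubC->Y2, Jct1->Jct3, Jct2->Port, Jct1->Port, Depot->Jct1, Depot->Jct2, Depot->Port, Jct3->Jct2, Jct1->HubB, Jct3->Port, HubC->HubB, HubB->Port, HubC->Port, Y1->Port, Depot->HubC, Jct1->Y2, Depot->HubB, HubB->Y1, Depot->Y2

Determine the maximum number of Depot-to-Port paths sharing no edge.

Assign every edge capacity 1; by Menger, the answer equals the max flow.
Path Depot→Port (+1); total 1.
Path Depot→Jct1→Port (+1); total 2.
Path Depot→HubB→Port (+1); total 3.
Path Depot→HubC→Port (+1); total 4.
Path Depot→Jct2→Port (+1); total 5.
Path Depot→Y2→Y1→Port (+1); total 6.
No residual Depot→Port path; max flow = 6.
Certifying cut of size 6: {Depot→HubB, Depot→HubC, Depot→Jct1, Depot→Jct2, Depot→Port, Depot→Y2}.

6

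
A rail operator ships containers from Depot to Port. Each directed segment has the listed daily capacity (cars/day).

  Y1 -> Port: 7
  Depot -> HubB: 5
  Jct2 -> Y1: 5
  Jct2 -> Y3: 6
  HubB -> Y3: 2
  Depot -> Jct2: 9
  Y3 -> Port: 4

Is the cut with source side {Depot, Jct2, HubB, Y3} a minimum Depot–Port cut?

Yes — it is a minimum cut (capacity 9).

Given cut capacity: 5 + 4 = 9.
Augment Depot→Jct2→Y1→Port: bottleneck 5, flow now 5.
Augment Depot→Jct2→Y3→Port: bottleneck 4, flow now 9.
No augmenting path remains; maximum flow = 9.
Cut capacity 9 equals the max flow, so it is a minimum cut.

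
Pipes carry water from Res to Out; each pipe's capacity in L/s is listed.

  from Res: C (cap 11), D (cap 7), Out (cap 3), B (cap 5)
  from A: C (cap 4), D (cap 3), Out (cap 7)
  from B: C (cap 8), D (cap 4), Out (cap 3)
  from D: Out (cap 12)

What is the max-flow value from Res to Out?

Augment Res→Out: bottleneck 3, flow now 3.
Augment Res→B→Out: bottleneck 3, flow now 6.
Augment Res→D→Out: bottleneck 7, flow now 13.
Augment Res→B→D→Out: bottleneck 2, flow now 15.
No augmenting path remains; maximum flow = 15.
In the residual graph, reachable from Res: {Res, C}.
Min-cut edges: Res→B (5), Res→D (7), Res→Out (3); capacity 5 + 7 + 3 = 15.
This cut is saturated, so no flow can exceed 15.

15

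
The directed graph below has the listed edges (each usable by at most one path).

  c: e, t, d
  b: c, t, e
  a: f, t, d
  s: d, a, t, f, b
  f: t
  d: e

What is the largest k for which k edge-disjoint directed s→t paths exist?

Assign every edge capacity 1; by Menger, the answer equals the max flow.
Path s→t (+1); total 1.
Path s→a→t (+1); total 2.
Path s→b→t (+1); total 3.
Path s→f→t (+1); total 4.
No residual s→t path; max flow = 4.
Certifying cut of size 4: {s→a, s→b, s→f, s→t}.

4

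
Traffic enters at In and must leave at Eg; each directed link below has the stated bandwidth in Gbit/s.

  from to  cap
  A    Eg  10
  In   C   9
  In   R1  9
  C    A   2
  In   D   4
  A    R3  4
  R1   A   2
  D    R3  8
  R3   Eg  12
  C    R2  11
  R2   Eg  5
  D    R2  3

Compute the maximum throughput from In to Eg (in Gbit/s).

13

Augment In→R1→A→Eg: bottleneck 2, flow now 2.
Augment In→D→R3→Eg: bottleneck 4, flow now 6.
Augment In→C→R2→Eg: bottleneck 5, flow now 11.
Augment In→C→A→Eg: bottleneck 2, flow now 13.
No augmenting path remains; maximum flow = 13.
In the residual graph, reachable from In: {In, R1, C, R2}.
Min-cut edges: In→D (4), R1→A (2), C→A (2), R2→Eg (5); capacity 4 + 2 + 2 + 5 = 13.
This cut is saturated, so no flow can exceed 13.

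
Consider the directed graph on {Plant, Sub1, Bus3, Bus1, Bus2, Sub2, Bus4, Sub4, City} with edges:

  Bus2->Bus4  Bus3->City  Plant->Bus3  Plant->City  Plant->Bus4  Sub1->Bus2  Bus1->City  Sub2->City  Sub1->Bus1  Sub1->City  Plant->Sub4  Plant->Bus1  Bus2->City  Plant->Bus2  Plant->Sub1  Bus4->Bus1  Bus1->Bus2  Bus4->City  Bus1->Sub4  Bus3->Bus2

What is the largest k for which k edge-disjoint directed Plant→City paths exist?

Assign every edge capacity 1; by Menger, the answer equals the max flow.
Path Plant→City (+1); total 1.
Path Plant→Sub1→City (+1); total 2.
Path Plant→Bus3→City (+1); total 3.
Path Plant→Bus1→City (+1); total 4.
Path Plant→Bus2→City (+1); total 5.
Path Plant→Bus4→City (+1); total 6.
No residual Plant→City path; max flow = 6.
Certifying cut of size 6: {Plant→Bus1, Plant→Bus2, Plant→Bus3, Plant→Bus4, Plant→City, Plant→Sub1}.

6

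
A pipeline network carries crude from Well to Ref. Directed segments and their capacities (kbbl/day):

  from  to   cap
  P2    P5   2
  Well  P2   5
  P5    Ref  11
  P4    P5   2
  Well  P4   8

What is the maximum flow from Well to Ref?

Augment Well→P4→P5→Ref: bottleneck 2, flow now 2.
Augment Well→P2→P5→Ref: bottleneck 2, flow now 4.
No augmenting path remains; maximum flow = 4.
In the residual graph, reachable from Well: {Well, P4, P2}.
Min-cut edges: P4→P5 (2), P2→P5 (2); capacity 2 + 2 = 4.
This cut is saturated, so no flow can exceed 4.

4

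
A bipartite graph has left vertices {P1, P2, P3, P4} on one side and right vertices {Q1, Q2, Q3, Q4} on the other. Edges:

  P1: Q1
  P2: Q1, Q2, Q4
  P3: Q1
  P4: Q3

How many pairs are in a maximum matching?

3

Unit-capacity flow: source→left, listed edges, right→sink; max matching = max flow.
Augmenting path P1→Q1 (+1); matched 1.
Augmenting path P2→Q2 (+1); matched 2.
Augmenting path P4→Q3 (+1); matched 3.
No augmenting path remains; maximum matching = 3.
König certificate: {P2, P4, Q1} is a vertex cover of size 3 (every listed pair touches it), so no matching can be larger.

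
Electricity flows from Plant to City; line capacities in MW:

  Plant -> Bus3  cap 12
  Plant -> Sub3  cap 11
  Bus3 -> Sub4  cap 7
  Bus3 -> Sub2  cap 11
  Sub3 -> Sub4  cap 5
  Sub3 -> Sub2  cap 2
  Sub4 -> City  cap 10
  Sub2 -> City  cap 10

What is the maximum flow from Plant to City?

19

Augment Plant→Bus3→Sub4→City: bottleneck 7, flow now 7.
Augment Plant→Bus3→Sub2→City: bottleneck 5, flow now 12.
Augment Plant→Sub3→Sub4→City: bottleneck 3, flow now 15.
Augment Plant→Sub3→Sub2→City: bottleneck 2, flow now 17.
Augment Plant→Sub3→Sub4→Bus3→Sub2→City: bottleneck 2, flow now 19. (uses reverse residual edge)
No augmenting path remains; maximum flow = 19.
In the residual graph, reachable from Plant: {Plant, Sub3}.
Min-cut edges: Plant→Bus3 (12), Sub3→Sub4 (5), Sub3→Sub2 (2); capacity 12 + 5 + 2 = 19.
This cut is saturated, so no flow can exceed 19.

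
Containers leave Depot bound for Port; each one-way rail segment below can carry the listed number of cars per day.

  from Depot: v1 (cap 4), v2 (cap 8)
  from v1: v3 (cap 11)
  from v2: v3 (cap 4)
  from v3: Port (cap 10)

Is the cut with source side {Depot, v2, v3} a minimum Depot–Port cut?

Given cut capacity: 4 + 10 = 14.
Augment Depot→v1→v3→Port: bottleneck 4, flow now 4.
Augment Depot→v2→v3→Port: bottleneck 4, flow now 8.
No augmenting path remains; maximum flow = 8.
In the residual graph, reachable from Depot: {Depot, v2}.
Min-cut edges: Depot→v1 (4), v2→v3 (4); capacity 4 + 4 = 8.
Cut capacity 14 exceeds the max flow 8, so it is not minimum.

No — its capacity is 14, but the minimum cut has capacity 8.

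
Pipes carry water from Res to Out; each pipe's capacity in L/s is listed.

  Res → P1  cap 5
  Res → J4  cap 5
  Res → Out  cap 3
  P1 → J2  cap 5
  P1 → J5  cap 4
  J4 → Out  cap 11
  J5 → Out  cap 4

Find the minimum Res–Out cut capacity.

12

Augment Res→Out: bottleneck 3, flow now 3.
Augment Res→J4→Out: bottleneck 5, flow now 8.
Augment Res→P1→J5→Out: bottleneck 4, flow now 12.
No augmenting path remains; maximum flow = 12.
By max-flow min-cut, the minimum cut capacity equals the max flow.
In the residual graph, reachable from Res: {Res, P1, J2}.
Min-cut edges: Res→J4 (5), Res→Out (3), P1→J5 (4); capacity 5 + 3 + 4 = 12.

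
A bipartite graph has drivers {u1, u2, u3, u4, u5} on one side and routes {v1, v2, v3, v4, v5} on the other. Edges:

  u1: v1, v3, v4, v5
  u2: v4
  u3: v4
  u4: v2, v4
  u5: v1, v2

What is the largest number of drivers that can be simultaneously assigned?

4

Unit-capacity flow: source→left, listed edges, right→sink; max matching = max flow.
Augmenting path u1→v1 (+1); matched 1.
Augmenting path u2→v4 (+1); matched 2.
Augmenting path u4→v2 (+1); matched 3.
Augmenting path u5→v1→u1→v3 (+1); matched 4.
No augmenting path remains; maximum matching = 4.
König certificate: {u1, u4, u5, v4} is a vertex cover of size 4 (every listed pair touches it), so no matching can be larger.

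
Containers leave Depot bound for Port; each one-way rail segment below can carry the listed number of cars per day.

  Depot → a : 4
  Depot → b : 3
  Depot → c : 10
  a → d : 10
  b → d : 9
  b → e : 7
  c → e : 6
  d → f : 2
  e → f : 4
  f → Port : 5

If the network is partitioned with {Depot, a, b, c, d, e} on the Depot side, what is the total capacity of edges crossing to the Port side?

Edges leaving {Depot, a, b, c, d, e}: d→f (2), e→f (4).
Cut capacity = 2 + 4 = 6.

6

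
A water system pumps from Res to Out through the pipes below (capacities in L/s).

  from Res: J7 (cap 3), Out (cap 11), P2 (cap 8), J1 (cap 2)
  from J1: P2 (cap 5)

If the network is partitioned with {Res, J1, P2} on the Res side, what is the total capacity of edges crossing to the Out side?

14

Edges leaving {Res, J1, P2}: Res→J7 (3), Res→Out (11).
Cut capacity = 3 + 11 = 14.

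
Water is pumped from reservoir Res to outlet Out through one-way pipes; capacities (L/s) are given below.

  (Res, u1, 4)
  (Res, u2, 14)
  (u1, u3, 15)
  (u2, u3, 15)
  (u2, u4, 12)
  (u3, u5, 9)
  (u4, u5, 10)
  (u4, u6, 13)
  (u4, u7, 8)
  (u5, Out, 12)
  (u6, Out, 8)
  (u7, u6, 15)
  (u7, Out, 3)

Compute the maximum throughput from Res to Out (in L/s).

Augment Res→u1→u3→u5→Out: bottleneck 4, flow now 4.
Augment Res→u2→u3→u5→Out: bottleneck 5, flow now 9.
Augment Res→u2→u4→u5→Out: bottleneck 3, flow now 12.
Augment Res→u2→u4→u6→Out: bottleneck 6, flow now 18.
No augmenting path remains; maximum flow = 18.
In the residual graph, reachable from Res: {Res}.
Min-cut edges: Res→u1 (4), Res→u2 (14); capacity 4 + 14 = 18.
This cut is saturated, so no flow can exceed 18.

18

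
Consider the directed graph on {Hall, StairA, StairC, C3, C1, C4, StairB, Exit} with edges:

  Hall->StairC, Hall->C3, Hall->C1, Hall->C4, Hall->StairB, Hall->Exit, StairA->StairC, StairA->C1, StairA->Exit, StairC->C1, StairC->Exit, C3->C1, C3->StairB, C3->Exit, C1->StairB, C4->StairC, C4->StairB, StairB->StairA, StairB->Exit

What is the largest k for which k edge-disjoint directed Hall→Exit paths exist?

Assign every edge capacity 1; by Menger, the answer equals the max flow.
Path Hall→Exit (+1); total 1.
Path Hall→StairC→Exit (+1); total 2.
Path Hall→C3→Exit (+1); total 3.
Path Hall→StairB→Exit (+1); total 4.
Path Hall→C1→StairB→StairA→Exit (+1); total 5.
No residual Hall→Exit path; max flow = 5.
Certifying cut of size 5: {Hall→C3, Hall→Exit, StairB→Exit, StairB→StairA, StairC→Exit}.

5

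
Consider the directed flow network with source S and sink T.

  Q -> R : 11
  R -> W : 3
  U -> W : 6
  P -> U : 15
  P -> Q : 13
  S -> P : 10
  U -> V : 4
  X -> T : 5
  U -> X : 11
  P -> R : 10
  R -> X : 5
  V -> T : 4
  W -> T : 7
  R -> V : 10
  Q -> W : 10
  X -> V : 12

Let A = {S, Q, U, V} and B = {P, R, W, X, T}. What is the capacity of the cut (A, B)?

Edges leaving {S, Q, U, V}: S→P (10), Q→R (11), Q→W (10), U→W (6), U→X (11), V→T (4).
Cut capacity = 10 + 11 + 10 + 6 + 11 + 4 = 52.

52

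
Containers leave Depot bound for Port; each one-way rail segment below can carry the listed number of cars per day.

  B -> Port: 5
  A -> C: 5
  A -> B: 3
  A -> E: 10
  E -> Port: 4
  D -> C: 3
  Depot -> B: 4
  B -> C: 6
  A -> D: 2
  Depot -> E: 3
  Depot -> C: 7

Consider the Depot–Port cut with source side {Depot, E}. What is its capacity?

15

Edges leaving {Depot, E}: Depot→B (4), Depot→C (7), E→Port (4).
Cut capacity = 4 + 7 + 4 = 15.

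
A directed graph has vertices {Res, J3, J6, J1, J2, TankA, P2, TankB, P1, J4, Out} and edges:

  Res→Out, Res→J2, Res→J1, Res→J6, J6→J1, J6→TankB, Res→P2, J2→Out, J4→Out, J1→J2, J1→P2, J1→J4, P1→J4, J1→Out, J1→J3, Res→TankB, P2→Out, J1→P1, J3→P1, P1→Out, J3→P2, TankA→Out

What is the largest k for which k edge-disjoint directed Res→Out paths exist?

5

Assign every edge capacity 1; by Menger, the answer equals the max flow.
Path Res→Out (+1); total 1.
Path Res→J1→Out (+1); total 2.
Path Res→J2→Out (+1); total 3.
Path Res→P2→Out (+1); total 4.
Path Res→J6→J1→P1→Out (+1); total 5.
No residual Res→Out path; max flow = 5.
Certifying cut of size 5: {Res→J1, Res→J2, Res→J6, Res→Out, Res→P2}.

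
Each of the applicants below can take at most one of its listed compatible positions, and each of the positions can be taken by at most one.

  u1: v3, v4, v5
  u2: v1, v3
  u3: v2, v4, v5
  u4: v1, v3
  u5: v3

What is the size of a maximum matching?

Unit-capacity flow: source→left, listed edges, right→sink; max matching = max flow.
Augmenting path u1→v3 (+1); matched 1.
Augmenting path u2→v1 (+1); matched 2.
Augmenting path u3→v2 (+1); matched 3.
Augmenting path u4→v3→u1→v4 (+1); matched 4.
No augmenting path remains; maximum matching = 4.
König certificate: {u1, u3, v1, v3} is a vertex cover of size 4 (every listed pair touches it), so no matching can be larger.

4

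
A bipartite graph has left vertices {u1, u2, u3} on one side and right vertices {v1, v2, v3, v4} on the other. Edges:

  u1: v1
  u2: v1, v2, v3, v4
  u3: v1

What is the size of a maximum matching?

2

Unit-capacity flow: source→left, listed edges, right→sink; max matching = max flow.
Augmenting path u1→v1 (+1); matched 1.
Augmenting path u2→v2 (+1); matched 2.
No augmenting path remains; maximum matching = 2.
König certificate: {u2, v1} is a vertex cover of size 2 (every listed pair touches it), so no matching can be larger.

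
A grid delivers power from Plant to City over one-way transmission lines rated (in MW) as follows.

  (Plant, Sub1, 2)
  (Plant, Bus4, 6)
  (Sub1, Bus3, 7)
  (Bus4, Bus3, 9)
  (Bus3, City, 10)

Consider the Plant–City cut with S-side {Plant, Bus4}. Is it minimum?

Given cut capacity: 2 + 9 = 11.
Augment Plant→Sub1→Bus3→City: bottleneck 2, flow now 2.
Augment Plant→Bus4→Bus3→City: bottleneck 6, flow now 8.
No augmenting path remains; maximum flow = 8.
In the residual graph, reachable from Plant: {Plant}.
Min-cut edges: Plant→Sub1 (2), Plant→Bus4 (6); capacity 2 + 6 = 8.
Cut capacity 11 exceeds the max flow 8, so it is not minimum.

No — its capacity is 11, but the minimum cut has capacity 8.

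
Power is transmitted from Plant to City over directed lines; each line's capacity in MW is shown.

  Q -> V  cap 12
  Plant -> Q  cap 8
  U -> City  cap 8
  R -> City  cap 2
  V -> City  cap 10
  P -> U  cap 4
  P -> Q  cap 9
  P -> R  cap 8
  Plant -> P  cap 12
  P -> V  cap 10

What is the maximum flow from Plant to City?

16

Augment Plant→P→R→City: bottleneck 2, flow now 2.
Augment Plant→P→U→City: bottleneck 4, flow now 6.
Augment Plant→P→V→City: bottleneck 6, flow now 12.
Augment Plant→Q→V→City: bottleneck 4, flow now 16.
No augmenting path remains; maximum flow = 16.
In the residual graph, reachable from Plant: {Plant, P, Q, R, V}.
Min-cut edges: P→U (4), R→City (2), V→City (10); capacity 4 + 2 + 10 = 16.
This cut is saturated, so no flow can exceed 16.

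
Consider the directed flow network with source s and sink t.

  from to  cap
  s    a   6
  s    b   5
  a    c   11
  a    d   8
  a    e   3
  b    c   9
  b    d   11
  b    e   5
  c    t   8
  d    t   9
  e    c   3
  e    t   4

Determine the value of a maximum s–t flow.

11

Augment s→a→c→t: bottleneck 6, flow now 6.
Augment s→b→c→t: bottleneck 2, flow now 8.
Augment s→b→d→t: bottleneck 3, flow now 11.
No augmenting path remains; maximum flow = 11.
In the residual graph, reachable from s: {s}.
Min-cut edges: s→a (6), s→b (5); capacity 6 + 5 = 11.
This cut is saturated, so no flow can exceed 11.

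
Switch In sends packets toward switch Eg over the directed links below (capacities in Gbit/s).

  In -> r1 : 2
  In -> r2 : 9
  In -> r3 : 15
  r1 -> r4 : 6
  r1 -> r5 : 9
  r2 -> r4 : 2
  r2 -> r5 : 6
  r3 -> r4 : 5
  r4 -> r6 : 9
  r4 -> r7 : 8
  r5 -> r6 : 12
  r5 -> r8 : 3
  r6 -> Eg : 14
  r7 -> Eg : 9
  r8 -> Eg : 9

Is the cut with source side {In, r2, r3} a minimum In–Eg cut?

Given cut capacity: 2 + 2 + 6 + 5 = 15.
Augment In→r1→r4→r6→Eg: bottleneck 2, flow now 2.
Augment In→r2→r4→r6→Eg: bottleneck 2, flow now 4.
Augment In→r2→r5→r6→Eg: bottleneck 6, flow now 10.
Augment In→r3→r4→r6→Eg: bottleneck 4, flow now 14.
Augment In→r3→r4→r7→Eg: bottleneck 1, flow now 15.
No augmenting path remains; maximum flow = 15.
Cut capacity 15 equals the max flow, so it is a minimum cut.

Yes — it is a minimum cut (capacity 15).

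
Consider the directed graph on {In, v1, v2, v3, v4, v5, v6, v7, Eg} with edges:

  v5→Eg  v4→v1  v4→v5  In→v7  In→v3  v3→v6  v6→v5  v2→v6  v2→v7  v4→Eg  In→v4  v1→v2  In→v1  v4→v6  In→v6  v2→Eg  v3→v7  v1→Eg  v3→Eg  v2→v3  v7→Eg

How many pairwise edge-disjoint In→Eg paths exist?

5

Assign every edge capacity 1; by Menger, the answer equals the max flow.
Path In→v1→Eg (+1); total 1.
Path In→v3→Eg (+1); total 2.
Path In→v4→Eg (+1); total 3.
Path In→v7→Eg (+1); total 4.
Path In→v6→v5→Eg (+1); total 5.
No residual In→Eg path; max flow = 5.
Certifying cut of size 5: {In→v1, In→v3, In→v4, In→v6, In→v7}.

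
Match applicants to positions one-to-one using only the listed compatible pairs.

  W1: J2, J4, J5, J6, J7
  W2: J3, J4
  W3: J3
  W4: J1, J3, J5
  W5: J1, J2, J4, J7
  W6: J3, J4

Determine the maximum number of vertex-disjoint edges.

Unit-capacity flow: source→left, listed edges, right→sink; max matching = max flow.
Augmenting path W1→J2 (+1); matched 1.
Augmenting path W2→J3 (+1); matched 2.
Augmenting path W4→J1 (+1); matched 3.
Augmenting path W5→J4 (+1); matched 4.
Augmenting path W6→J4→W5→J7 (+1); matched 5.
No augmenting path remains; maximum matching = 5.
König certificate: {W1, W4, W5, J3, J4} is a vertex cover of size 5 (every listed pair touches it), so no matching can be larger.

5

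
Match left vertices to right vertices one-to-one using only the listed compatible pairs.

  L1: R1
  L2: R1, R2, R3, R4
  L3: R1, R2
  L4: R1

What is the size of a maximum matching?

3

Unit-capacity flow: source→left, listed edges, right→sink; max matching = max flow.
Augmenting path L1→R1 (+1); matched 1.
Augmenting path L2→R2 (+1); matched 2.
Augmenting path L3→R2→L2→R3 (+1); matched 3.
No augmenting path remains; maximum matching = 3.
König certificate: {L2, L3, R1} is a vertex cover of size 3 (every listed pair touches it), so no matching can be larger.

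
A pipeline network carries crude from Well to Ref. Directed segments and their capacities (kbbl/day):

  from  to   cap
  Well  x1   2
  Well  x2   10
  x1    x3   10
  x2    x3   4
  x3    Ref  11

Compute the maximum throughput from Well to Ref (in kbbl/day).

Augment Well→x1→x3→Ref: bottleneck 2, flow now 2.
Augment Well→x2→x3→Ref: bottleneck 4, flow now 6.
No augmenting path remains; maximum flow = 6.
In the residual graph, reachable from Well: {Well, x2}.
Min-cut edges: Well→x1 (2), x2→x3 (4); capacity 2 + 4 = 6.
This cut is saturated, so no flow can exceed 6.

6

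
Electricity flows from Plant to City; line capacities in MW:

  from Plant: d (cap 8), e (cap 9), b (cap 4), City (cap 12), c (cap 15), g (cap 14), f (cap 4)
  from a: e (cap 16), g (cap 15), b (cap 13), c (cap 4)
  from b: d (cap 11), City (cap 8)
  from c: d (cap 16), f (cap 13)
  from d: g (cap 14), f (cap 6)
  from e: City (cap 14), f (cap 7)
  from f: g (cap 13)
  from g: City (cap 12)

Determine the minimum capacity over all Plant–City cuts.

Augment Plant→City: bottleneck 12, flow now 12.
Augment Plant→b→City: bottleneck 4, flow now 16.
Augment Plant→e→City: bottleneck 9, flow now 25.
Augment Plant→g→City: bottleneck 12, flow now 37.
No augmenting path remains; maximum flow = 37.
By max-flow min-cut, the minimum cut capacity equals the max flow.
In the residual graph, reachable from Plant: {Plant, c, d, f, g}.
Min-cut edges: Plant→b (4), Plant→e (9), Plant→City (12), g→City (12); capacity 4 + 9 + 12 + 12 = 37.

37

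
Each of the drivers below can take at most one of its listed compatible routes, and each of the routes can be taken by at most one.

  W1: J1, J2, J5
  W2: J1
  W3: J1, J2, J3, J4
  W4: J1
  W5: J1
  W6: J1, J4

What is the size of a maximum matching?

4

Unit-capacity flow: source→left, listed edges, right→sink; max matching = max flow.
Augmenting path W1→J1 (+1); matched 1.
Augmenting path W3→J2 (+1); matched 2.
Augmenting path W6→J4 (+1); matched 3.
Augmenting path W2→J1→W1→J5 (+1); matched 4.
No augmenting path remains; maximum matching = 4.
König certificate: {W1, W3, W6, J1} is a vertex cover of size 4 (every listed pair touches it), so no matching can be larger.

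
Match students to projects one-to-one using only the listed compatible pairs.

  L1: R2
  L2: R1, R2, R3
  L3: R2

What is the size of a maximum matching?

Unit-capacity flow: source→left, listed edges, right→sink; max matching = max flow.
Augmenting path L1→R2 (+1); matched 1.
Augmenting path L2→R1 (+1); matched 2.
No augmenting path remains; maximum matching = 2.
König certificate: {L2, R2} is a vertex cover of size 2 (every listed pair touches it), so no matching can be larger.

2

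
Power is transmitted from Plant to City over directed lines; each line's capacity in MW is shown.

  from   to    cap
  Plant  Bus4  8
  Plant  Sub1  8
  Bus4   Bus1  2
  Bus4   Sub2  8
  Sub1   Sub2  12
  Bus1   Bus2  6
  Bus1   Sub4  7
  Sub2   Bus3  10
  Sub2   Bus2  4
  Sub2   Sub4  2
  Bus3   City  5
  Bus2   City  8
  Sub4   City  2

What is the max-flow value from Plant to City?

Augment Plant→Bus4→Bus1→Bus2→City: bottleneck 2, flow now 2.
Augment Plant→Bus4→Sub2→Bus3→City: bottleneck 5, flow now 7.
Augment Plant→Bus4→Sub2→Bus2→City: bottleneck 1, flow now 8.
Augment Plant→Sub1→Sub2→Bus2→City: bottleneck 3, flow now 11.
Augment Plant→Sub1→Sub2→Sub4→City: bottleneck 2, flow now 13.
No augmenting path remains; maximum flow = 13.
In the residual graph, reachable from Plant: {Plant, Bus4, Sub1, Sub2, Bus3}.
Min-cut edges: Bus4→Bus1 (2), Sub2→Bus2 (4), Sub2→Sub4 (2), Bus3→City (5); capacity 2 + 4 + 2 + 5 = 13.
This cut is saturated, so no flow can exceed 13.

13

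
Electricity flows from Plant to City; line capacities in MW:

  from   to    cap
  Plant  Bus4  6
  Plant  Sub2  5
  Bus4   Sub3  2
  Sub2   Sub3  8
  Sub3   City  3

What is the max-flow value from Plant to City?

Augment Plant→Bus4→Sub3→City: bottleneck 2, flow now 2.
Augment Plant→Sub2→Sub3→City: bottleneck 1, flow now 3.
No augmenting path remains; maximum flow = 3.
In the residual graph, reachable from Plant: {Plant, Bus4, Sub2, Sub3}.
Min-cut edges: Sub3→City (3); capacity 3 = 3.
This cut is saturated, so no flow can exceed 3.

3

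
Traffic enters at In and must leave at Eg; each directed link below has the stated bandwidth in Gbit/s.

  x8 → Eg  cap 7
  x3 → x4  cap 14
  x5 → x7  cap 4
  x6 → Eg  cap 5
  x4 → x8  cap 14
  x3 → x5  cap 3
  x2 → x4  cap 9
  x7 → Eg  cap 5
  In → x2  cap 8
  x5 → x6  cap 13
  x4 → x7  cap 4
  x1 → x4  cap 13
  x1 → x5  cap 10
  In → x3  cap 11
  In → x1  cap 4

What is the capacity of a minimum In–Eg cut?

Augment In→x1→x4→x7→Eg: bottleneck 4, flow now 4.
Augment In→x2→x4→x8→Eg: bottleneck 7, flow now 11.
Augment In→x3→x5→x6→Eg: bottleneck 3, flow now 14.
Augment In→x2→x4→x1→x5→x6→Eg: bottleneck 1, flow now 15. (uses reverse residual edge)
Augment In→x3→x4→x1→x5→x6→Eg: bottleneck 1, flow now 16. (uses reverse residual edge)
Augment In→x3→x4→x1→x5→x7→Eg: bottleneck 1, flow now 17. (uses reverse residual edge)
No augmenting path remains; maximum flow = 17.
By max-flow min-cut, the minimum cut capacity equals the max flow.
In the residual graph, reachable from In: {In, x1, x2, x3, x4, x5, x6, x7, x8}.
Min-cut edges: x6→Eg (5), x7→Eg (5), x8→Eg (7); capacity 5 + 5 + 7 = 17.

17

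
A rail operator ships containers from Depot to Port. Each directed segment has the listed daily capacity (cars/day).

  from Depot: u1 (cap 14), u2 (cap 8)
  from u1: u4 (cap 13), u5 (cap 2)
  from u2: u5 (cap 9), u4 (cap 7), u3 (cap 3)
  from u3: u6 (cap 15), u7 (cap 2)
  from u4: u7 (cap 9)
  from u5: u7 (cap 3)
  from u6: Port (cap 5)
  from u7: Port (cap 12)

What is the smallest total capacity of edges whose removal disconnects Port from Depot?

15

Augment Depot→u1→u4→u7→Port: bottleneck 9, flow now 9.
Augment Depot→u1→u5→u7→Port: bottleneck 2, flow now 11.
Augment Depot→u2→u3→u6→Port: bottleneck 3, flow now 14.
Augment Depot→u2→u5→u7→Port: bottleneck 1, flow now 15.
No augmenting path remains; maximum flow = 15.
By max-flow min-cut, the minimum cut capacity equals the max flow.
In the residual graph, reachable from Depot: {Depot, u1, u2, u4, u5}.
Min-cut edges: u2→u3 (3), u4→u7 (9), u5→u7 (3); capacity 3 + 9 + 3 = 15.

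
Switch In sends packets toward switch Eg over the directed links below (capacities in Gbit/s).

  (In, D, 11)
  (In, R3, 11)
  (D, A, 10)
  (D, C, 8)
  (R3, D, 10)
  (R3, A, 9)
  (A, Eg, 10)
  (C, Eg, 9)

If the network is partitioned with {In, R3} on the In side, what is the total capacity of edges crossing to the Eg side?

Edges leaving {In, R3}: In→D (11), R3→D (10), R3→A (9).
Cut capacity = 11 + 10 + 9 = 30.

30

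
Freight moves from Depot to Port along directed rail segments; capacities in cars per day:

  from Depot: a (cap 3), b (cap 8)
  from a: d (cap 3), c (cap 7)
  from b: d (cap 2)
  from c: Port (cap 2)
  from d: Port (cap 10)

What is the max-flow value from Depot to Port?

Augment Depot→a→c→Port: bottleneck 2, flow now 2.
Augment Depot→a→d→Port: bottleneck 1, flow now 3.
Augment Depot→b→d→Port: bottleneck 2, flow now 5.
No augmenting path remains; maximum flow = 5.
In the residual graph, reachable from Depot: {Depot, b}.
Min-cut edges: Depot→a (3), b→d (2); capacity 3 + 2 = 5.
This cut is saturated, so no flow can exceed 5.

5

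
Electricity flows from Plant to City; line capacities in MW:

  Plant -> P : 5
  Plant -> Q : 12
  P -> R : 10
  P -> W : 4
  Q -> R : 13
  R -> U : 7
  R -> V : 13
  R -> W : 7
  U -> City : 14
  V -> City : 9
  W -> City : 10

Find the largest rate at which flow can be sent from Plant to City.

Augment Plant→P→W→City: bottleneck 4, flow now 4.
Augment Plant→P→R→U→City: bottleneck 1, flow now 5.
Augment Plant→Q→R→U→City: bottleneck 6, flow now 11.
Augment Plant→Q→R→V→City: bottleneck 6, flow now 17.
No augmenting path remains; maximum flow = 17.
In the residual graph, reachable from Plant: {Plant}.
Min-cut edges: Plant→P (5), Plant→Q (12); capacity 5 + 12 = 17.
This cut is saturated, so no flow can exceed 17.

17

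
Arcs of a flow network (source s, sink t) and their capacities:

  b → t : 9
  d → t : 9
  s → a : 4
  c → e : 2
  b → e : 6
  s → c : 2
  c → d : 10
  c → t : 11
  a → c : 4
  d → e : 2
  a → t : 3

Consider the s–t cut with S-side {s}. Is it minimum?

Yes — it is a minimum cut (capacity 6).

Given cut capacity: 4 + 2 = 6.
Augment s→a→t: bottleneck 3, flow now 3.
Augment s→c→t: bottleneck 2, flow now 5.
Augment s→a→c→t: bottleneck 1, flow now 6.
No augmenting path remains; maximum flow = 6.
Cut capacity 6 equals the max flow, so it is a minimum cut.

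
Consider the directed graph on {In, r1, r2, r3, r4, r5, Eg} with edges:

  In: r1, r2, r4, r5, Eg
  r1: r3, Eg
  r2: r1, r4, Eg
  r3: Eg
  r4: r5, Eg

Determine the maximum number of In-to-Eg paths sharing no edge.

Assign every edge capacity 1; by Menger, the answer equals the max flow.
Path In→Eg (+1); total 1.
Path In→r1→Eg (+1); total 2.
Path In→r2→Eg (+1); total 3.
Path In→r4→Eg (+1); total 4.
No residual In→Eg path; max flow = 4.
Certifying cut of size 4: {In→Eg, In→r1, In→r2, In→r4}.

4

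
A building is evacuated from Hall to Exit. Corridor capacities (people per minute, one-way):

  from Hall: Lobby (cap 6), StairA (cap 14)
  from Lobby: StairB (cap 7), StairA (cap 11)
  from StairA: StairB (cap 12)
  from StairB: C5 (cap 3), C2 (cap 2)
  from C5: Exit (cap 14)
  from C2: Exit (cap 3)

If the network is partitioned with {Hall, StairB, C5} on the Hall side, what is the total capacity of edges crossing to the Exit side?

36

Edges leaving {Hall, StairB, C5}: Hall→Lobby (6), Hall→StairA (14), StairB→C2 (2), C5→Exit (14).
Cut capacity = 6 + 14 + 2 + 14 = 36.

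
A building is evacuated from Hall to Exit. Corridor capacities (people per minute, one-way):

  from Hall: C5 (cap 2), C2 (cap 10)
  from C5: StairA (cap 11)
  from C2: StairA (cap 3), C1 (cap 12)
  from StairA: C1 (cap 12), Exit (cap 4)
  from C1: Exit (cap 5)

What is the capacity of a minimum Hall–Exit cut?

Augment Hall→C5→StairA→Exit: bottleneck 2, flow now 2.
Augment Hall→C2→StairA→Exit: bottleneck 2, flow now 4.
Augment Hall→C2→C1→Exit: bottleneck 5, flow now 9.
No augmenting path remains; maximum flow = 9.
By max-flow min-cut, the minimum cut capacity equals the max flow.
In the residual graph, reachable from Hall: {Hall, C5, C2, StairA, C1}.
Min-cut edges: StairA→Exit (4), C1→Exit (5); capacity 4 + 5 = 9.

9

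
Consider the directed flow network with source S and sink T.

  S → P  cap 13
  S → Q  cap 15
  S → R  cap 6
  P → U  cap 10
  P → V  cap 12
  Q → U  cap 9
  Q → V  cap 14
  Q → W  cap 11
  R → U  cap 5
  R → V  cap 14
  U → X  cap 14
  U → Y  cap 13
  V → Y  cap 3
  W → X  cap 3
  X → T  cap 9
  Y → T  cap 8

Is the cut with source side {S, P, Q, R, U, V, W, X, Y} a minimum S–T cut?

Yes — it is a minimum cut (capacity 17).

Given cut capacity: 9 + 8 = 17.
Augment S→P→U→X→T: bottleneck 9, flow now 9.
Augment S→P→U→Y→T: bottleneck 1, flow now 10.
Augment S→P→V→Y→T: bottleneck 3, flow now 13.
Augment S→Q→U→Y→T: bottleneck 4, flow now 17.
No augmenting path remains; maximum flow = 17.
Cut capacity 17 equals the max flow, so it is a minimum cut.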